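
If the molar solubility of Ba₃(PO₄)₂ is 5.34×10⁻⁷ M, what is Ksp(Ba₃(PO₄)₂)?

Ba₃(PO₄)₂(s) ⇌ 3 Ba²⁺(aq) + 2 PO₄³⁻(aq)
Let s be the molar solubility. Then [Ba²⁺] = 3s and [PO₄³⁻] = 2s.
Ksp = [Ba²⁺]^3[PO₄³⁻]^2 = (3s)^3 · (2s)^2 = 108s^5
Ksp = 108 × (5.34×10⁻⁷)^5 = 4.69×10⁻³⁰

Ksp = 4.69×10⁻³⁰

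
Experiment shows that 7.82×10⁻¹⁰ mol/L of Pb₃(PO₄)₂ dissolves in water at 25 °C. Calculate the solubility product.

Pb₃(PO₄)₂(s) ⇌ 3 Pb²⁺(aq) + 2 PO₄³⁻(aq)
Let s be the molar solubility. Then [Pb²⁺] = 3s and [PO₄³⁻] = 2s.
Ksp = [Pb²⁺]^3[PO₄³⁻]^2 = (3s)^3 · (2s)^2 = 108s^5
Ksp = 108 × (7.82×10⁻¹⁰)^5 = 3.16×10⁻⁴⁴

Ksp = 3.16×10⁻⁴⁴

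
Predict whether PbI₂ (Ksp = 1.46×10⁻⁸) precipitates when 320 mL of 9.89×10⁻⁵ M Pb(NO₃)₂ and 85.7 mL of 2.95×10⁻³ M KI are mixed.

No

After mixing, V = 320 mL + 85.7 mL = 405.7 mL.
[Pb²⁺] = (9.89×10⁻⁵)(320)/405.7 = 7.80×10⁻⁵ M
[I⁻] = (2.95×10⁻³)(85.7)/405.7 = 6.23×10⁻⁴ M
Q = [Pb²⁺][I⁻]^2 = 3.03×10⁻¹¹
Q = 3.03×10⁻¹¹ < Ksp = 1.46×10⁻⁸, so the solution is unsaturated and no precipitate forms.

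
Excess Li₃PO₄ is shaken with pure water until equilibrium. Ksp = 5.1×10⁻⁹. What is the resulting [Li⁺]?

Li₃PO₄(s) ⇌ 3 Li⁺(aq) + PO₄³⁻(aq)
For each mole of Li₃PO₄ that dissolves per liter, [Li⁺] = 3s and [PO₄³⁻] = s; let s denote this solubility.
Ksp = [Li⁺]^3[PO₄³⁻] = (3s)^3 · s = 27s^4 = 5.1×10⁻⁹
s = 3.7×10⁻³ mol/L
[Li⁺] = 3s = 1.1×10⁻² mol/L

1.1×10⁻² M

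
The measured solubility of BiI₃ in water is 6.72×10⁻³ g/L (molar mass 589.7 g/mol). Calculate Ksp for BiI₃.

Ksp = 4.55×10⁻¹⁹

Molar solubility s = (6.72×10⁻³ g/L) / (589.7 g/mol) = 1.1396×10⁻⁵ mol/L
BiI₃(s) ⇌ Bi³⁺(aq) + 3 I⁻(aq)
With molar solubility s: [Bi³⁺] = s, [I⁻] = 3s.
Ksp = [Bi³⁺][I⁻]^3 = s · (3s)^3 = 27s^4
Ksp = 27 × (1.1396×10⁻⁵)^4 = 4.55×10⁻¹⁹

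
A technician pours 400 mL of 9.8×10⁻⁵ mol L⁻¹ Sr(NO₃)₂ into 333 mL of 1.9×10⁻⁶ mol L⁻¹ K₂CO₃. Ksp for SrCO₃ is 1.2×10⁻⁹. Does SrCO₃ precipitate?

Total volume after mixing = 400 + 333 = 733 mL.
[Sr²⁺] = (9.8×10⁻⁵)(400)/733 = 5.3×10⁻⁵ mol L⁻¹
[CO₃²⁻] = (1.9×10⁻⁶)(333)/733 = 8.6×10⁻⁷ mol L⁻¹
Q = [Sr²⁺][CO₃²⁻] = 4.6×10⁻¹¹
Q = 4.6×10⁻¹¹ < Ksp = 1.2×10⁻⁹, so the solution is unsaturated and no precipitate forms.

No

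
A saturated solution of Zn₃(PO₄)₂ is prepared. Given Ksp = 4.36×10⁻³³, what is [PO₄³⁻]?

2.64×10⁻⁷ M

Zn₃(PO₄)₂(s) ⇌ 3 Zn²⁺(aq) + 2 PO₄³⁻(aq)
With molar solubility s: [Zn²⁺] = 3s, [PO₄³⁻] = 2s.
Ksp = [Zn²⁺]^3[PO₄³⁻]^2 = (3s)^3 · (2s)^2 = 108s^5 = 4.36×10⁻³³
s = 1.32×10⁻⁷ mol L⁻¹
[PO₄³⁻] = 2s = 2.64×10⁻⁷ mol L⁻¹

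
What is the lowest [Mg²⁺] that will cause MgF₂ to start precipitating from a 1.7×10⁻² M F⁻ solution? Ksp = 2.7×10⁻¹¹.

Precipitation of each salt begins when its ion product equals Ksp.
MgF₂(s) ⇌ Mg²⁺(aq) + 2 F⁻(aq)
Ksp = [Mg²⁺][F⁻]^2 = [Mg²⁺](1.7×10⁻²)^2
[Mg²⁺] = 2.7×10⁻¹¹ / (1.7×10⁻²)^2 = 9.3×10⁻⁸
[Mg²⁺] = 9.3×10⁻⁸ M

9.3×10⁻⁸ M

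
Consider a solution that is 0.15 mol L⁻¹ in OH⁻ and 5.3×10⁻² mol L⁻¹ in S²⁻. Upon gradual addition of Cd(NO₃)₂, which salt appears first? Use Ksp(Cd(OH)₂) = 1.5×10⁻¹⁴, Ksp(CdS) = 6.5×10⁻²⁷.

CdS

The threshold for precipitation is Q = Ksp.
For Cd(OH)₂: [Cd²⁺] = (Ksp/[OH⁻]^2) = 6.7×10⁻¹³ mol L⁻¹
For CdS: [Cd²⁺] = (Ksp/[S²⁻]) = 1.2×10⁻²⁵ mol L⁻¹
Since CdS needs less Cd²⁺ to reach saturation, it precipitates first.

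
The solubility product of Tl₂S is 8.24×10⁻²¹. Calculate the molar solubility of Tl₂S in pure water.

1.27×10⁻⁷ M

Tl₂S(s) ⇌ 2 Tl⁺(aq) + S²⁻(aq)
Let s be the molar solubility. Then [Tl⁺] = 2s and [S²⁻] = s.
Ksp = [Tl⁺]^2[S²⁻] = (2s)^2 · s = 4s^3
4s^3 = 8.24×10⁻²¹  ⇒  s^3 = 2.06×10⁻²¹
s = 1.27×10⁻⁷ M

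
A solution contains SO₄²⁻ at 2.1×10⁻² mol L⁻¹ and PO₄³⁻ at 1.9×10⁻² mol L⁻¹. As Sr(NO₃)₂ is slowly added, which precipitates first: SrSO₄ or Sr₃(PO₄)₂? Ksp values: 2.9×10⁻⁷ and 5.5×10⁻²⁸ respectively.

Sr₃(PO₄)₂

Precipitation of each salt begins when its ion product equals Ksp.
For SrSO₄: [Sr²⁺] = (Ksp/[SO₄²⁻]) = 1.4×10⁻⁵ mol L⁻¹
For Sr₃(PO₄)₂: [Sr²⁺] = (Ksp/[PO₄³⁻]^2)^(1/3) = 1.2×10⁻⁸ mol L⁻¹
Since Sr₃(PO₄)₂ needs less Sr²⁺ to reach saturation, it precipitates first.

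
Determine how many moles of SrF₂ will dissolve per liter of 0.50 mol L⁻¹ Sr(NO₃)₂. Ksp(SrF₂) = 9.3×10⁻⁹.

6.8×10⁻⁵ M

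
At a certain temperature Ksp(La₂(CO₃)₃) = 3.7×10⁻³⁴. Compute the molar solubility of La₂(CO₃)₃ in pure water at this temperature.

La₂(CO₃)₃(s) ⇌ 2 La³⁺(aq) + 3 CO₃²⁻(aq)
If s mol/L of La₂(CO₃)₃ dissolves, [La³⁺] = 2s and [CO₃²⁻] = 3s.
Ksp = [La³⁺]^2[CO₃²⁻]^3 = (2s)^2 · (3s)^3 = 108s^5
108s^5 = 3.7×10⁻³⁴  ⇒  s^5 = 3.4×10⁻³⁶
s = 8.1×10⁻⁸ M

8.1×10⁻⁸ M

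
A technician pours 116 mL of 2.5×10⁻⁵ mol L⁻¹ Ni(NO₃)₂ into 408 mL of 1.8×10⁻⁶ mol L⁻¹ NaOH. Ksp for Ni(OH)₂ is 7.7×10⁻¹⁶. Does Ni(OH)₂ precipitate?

The combined volume is 524 mL.
[Ni²⁺] = (2.5×10⁻⁵)(116)/524 = 5.5×10⁻⁶ mol L⁻¹
[OH⁻] = (1.8×10⁻⁶)(408)/524 = 1.4×10⁻⁶ mol L⁻¹
Q = [Ni²⁺][OH⁻]^2 = 1.1×10⁻¹⁷
Q < Ksp (1.1×10⁻¹⁷ vs 7.7×10⁻¹⁶); the solution remains unsaturated and no precipitate forms.

No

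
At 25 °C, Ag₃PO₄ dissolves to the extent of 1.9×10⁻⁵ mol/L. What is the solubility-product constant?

Ag₃PO₄(s) ⇌ 3 Ag⁺(aq) + PO₄³⁻(aq)
If s mol/L of Ag₃PO₄ dissolves, [Ag⁺] = 3s and [PO₄³⁻] = s.
Ksp = [Ag⁺]^3[PO₄³⁻] = (3s)^3 · s = 27s^4
Ksp = 27 × (1.9×10⁻⁵)^4 = 3.5×10⁻¹⁸

Ksp = 3.5×10⁻¹⁸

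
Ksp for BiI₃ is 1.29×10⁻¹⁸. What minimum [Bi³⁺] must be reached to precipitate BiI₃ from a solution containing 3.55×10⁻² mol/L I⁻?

2.88×10⁻¹⁴ M

The threshold for precipitation is Q = Ksp.
BiI₃(s) ⇌ Bi³⁺(aq) + 3 I⁻(aq)
Ksp = [Bi³⁺][I⁻]^3 = [Bi³⁺](3.55×10⁻²)^3
[Bi³⁺] = 1.29×10⁻¹⁸ / (3.55×10⁻²)^3 = 2.88×10⁻¹⁴
[Bi³⁺] = 2.88×10⁻¹⁴ mol/L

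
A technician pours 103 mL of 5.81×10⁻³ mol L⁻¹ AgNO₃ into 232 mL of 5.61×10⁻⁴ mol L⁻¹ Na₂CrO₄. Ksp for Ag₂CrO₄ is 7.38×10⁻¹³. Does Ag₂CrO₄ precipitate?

Yes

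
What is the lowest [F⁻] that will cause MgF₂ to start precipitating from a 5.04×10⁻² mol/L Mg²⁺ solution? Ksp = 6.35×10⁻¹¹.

A salt starts to precipitate once the ion product Q reaches its Ksp.
MgF₂(s) ⇌ Mg²⁺(aq) + 2 F⁻(aq)
Ksp = [Mg²⁺][F⁻]^2 = [F⁻]^2(5.04×10⁻²)
[F⁻]^2 = 6.35×10⁻¹¹ / (5.04×10⁻²) = 1.26×10⁻⁹
[F⁻] = 3.55×10⁻⁵ mol/L

3.55×10⁻⁵ M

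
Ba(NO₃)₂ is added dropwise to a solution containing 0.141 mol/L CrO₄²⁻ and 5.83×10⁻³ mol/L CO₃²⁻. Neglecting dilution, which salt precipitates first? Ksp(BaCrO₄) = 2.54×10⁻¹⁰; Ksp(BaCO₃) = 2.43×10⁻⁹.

BaCrO₄

Precipitation of each salt begins when its ion product equals Ksp.
For BaCrO₄: [Ba²⁺] = (Ksp/[CrO₄²⁻]) = 1.80×10⁻⁹ mol/L
For BaCO₃: [Ba²⁺] = (Ksp/[CO₃²⁻]) = 4.17×10⁻⁷ mol/L
The smaller threshold [Ba²⁺] is reached first, so BaCrO₄ precipitates first.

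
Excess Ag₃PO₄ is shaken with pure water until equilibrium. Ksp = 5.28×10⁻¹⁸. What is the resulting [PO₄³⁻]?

2.10×10⁻⁵ M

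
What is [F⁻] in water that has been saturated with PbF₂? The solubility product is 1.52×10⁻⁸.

PbF₂(s) ⇌ Pb²⁺(aq) + 2 F⁻(aq)
Let s be the molar solubility. Then [Pb²⁺] = s and [F⁻] = 2s.
Ksp = [Pb²⁺][F⁻]^2 = s · (2s)^2 = 4s^3 = 1.52×10⁻⁸
s = 1.56×10⁻³ M
[F⁻] = 2s = 3.12×10⁻³ M

3.12×10⁻³ M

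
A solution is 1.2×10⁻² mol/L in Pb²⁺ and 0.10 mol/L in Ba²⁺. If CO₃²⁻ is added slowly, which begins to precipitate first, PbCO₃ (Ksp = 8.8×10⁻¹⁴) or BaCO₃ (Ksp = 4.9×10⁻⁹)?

Precipitation of each salt begins when its ion product equals Ksp.
For PbCO₃: [CO₃²⁻] = (Ksp/[Pb²⁺]) = 7.3×10⁻¹² mol/L
For BaCO₃: [CO₃²⁻] = (Ksp/[Ba²⁺]) = 4.9×10⁻⁸ mol/L
Since PbCO₃ needs less CO₃²⁻ to reach saturation, it precipitates first.

PbCO₃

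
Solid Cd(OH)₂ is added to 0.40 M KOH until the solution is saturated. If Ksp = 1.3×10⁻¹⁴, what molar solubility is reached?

Cd(OH)₂(s) ⇌ Cd²⁺(aq) + 2 OH⁻(aq)
Let s be the solubility of Cd(OH)₂ here. The common ion gives [OH⁻] ≈ 0.40 M, and [Cd²⁺] = s.
Ksp = [Cd²⁺][OH⁻]^2 = s(0.40)^2
s = 1.3×10⁻¹⁴ / (0.40)^2 = 8.1×10⁻¹⁴
s = 8.1×10⁻¹⁴ M

8.1×10⁻¹⁴ M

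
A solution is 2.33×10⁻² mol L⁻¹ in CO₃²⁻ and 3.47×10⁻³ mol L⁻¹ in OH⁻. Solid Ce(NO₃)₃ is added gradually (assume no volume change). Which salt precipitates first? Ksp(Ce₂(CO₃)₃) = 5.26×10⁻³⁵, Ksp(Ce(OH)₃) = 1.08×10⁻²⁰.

Ce₂(CO₃)₃

Precipitation begins when Q = Ksp.
For Ce₂(CO₃)₃: [Ce³⁺] = (Ksp/[CO₃²⁻]^3)^(1/2) = 2.04×10⁻¹⁵ mol L⁻¹
For Ce(OH)₃: [Ce³⁺] = (Ksp/[OH⁻]^3) = 2.58×10⁻¹³ mol L⁻¹
The smaller threshold [Ce³⁺] is reached first, so Ce₂(CO₃)₃ precipitates first.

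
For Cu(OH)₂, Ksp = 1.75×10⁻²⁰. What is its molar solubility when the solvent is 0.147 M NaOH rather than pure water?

Cu(OH)₂(s) ⇌ Cu²⁺(aq) + 2 OH⁻(aq)
Let s be the solubility of Cu(OH)₂ here. The common ion gives [OH⁻] ≈ 0.147 M, and [Cu²⁺] = s.
Ksp = [Cu²⁺][OH⁻]^2 = s(0.147)^2
s = 1.75×10⁻²⁰ / (0.147)^2 = 8.10×10⁻¹⁹
s = 8.10×10⁻¹⁹ M

8.10×10⁻¹⁹ M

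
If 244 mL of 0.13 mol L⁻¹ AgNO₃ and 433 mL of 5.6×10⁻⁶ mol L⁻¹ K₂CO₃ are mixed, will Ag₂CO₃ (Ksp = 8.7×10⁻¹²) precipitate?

After mixing, V = 244 mL + 433 mL = 677 mL.
[Ag⁺] = (0.13)(244)/677 = 4.7×10⁻² mol L⁻¹
[CO₃²⁻] = (5.6×10⁻⁶)(433)/677 = 3.6×10⁻⁶ mol L⁻¹
Q = [Ag⁺]^2[CO₃²⁻] = 7.9×10⁻⁹
Since Q (7.9×10⁻⁹) exceeds Ksp (8.7×10⁻¹²), Ag₂CO₃ will precipitate.

Yes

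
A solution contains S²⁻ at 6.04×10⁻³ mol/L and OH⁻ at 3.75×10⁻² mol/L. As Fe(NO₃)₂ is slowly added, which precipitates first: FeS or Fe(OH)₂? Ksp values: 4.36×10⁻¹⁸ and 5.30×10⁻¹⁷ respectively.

FeS

Precipitation of each salt begins when its ion product equals Ksp.
For FeS: [Fe²⁺] = (Ksp/[S²⁻]) = 7.22×10⁻¹⁶ mol/L
For Fe(OH)₂: [Fe²⁺] = (Ksp/[OH⁻]^2) = 3.77×10⁻¹⁴ mol/L
The smaller threshold [Fe²⁺] is reached first, so FeS precipitates first.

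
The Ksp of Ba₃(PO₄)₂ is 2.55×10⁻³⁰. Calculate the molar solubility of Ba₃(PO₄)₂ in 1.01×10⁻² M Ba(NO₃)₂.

Ba₃(PO₄)₂(s) ⇌ 3 Ba²⁺(aq) + 2 PO₄³⁻(aq)
Ba²⁺ is already present at 1.01×10⁻² M. If s mol/L of Ba₃(PO₄)₂ dissolves, [PO₄³⁻] = 2s while [Ba²⁺] ≈ 1.01×10⁻² M.
Ksp = [Ba²⁺]^3[PO₄³⁻]^2 = (1.01×10⁻²)^3(2s)^2
(2s)^2 = 2.55×10⁻³⁰ / (1.01×10⁻²)^3 = 2.48×10⁻²⁴
s = 7.87×10⁻¹³ M

7.87×10⁻¹³ M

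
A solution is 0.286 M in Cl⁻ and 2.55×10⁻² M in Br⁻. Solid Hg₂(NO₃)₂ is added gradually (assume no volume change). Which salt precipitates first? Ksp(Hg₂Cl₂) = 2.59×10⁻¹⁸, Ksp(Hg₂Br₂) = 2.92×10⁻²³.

Hg₂Br₂

The threshold for precipitation is Q = Ksp.
For Hg₂Cl₂: [Hg₂²⁺] = (Ksp/[Cl⁻]^2) = 3.17×10⁻¹⁷ M
For Hg₂Br₂: [Hg₂²⁺] = (Ksp/[Br⁻]^2) = 4.49×10⁻²⁰ M
Since Hg₂Br₂ needs less Hg₂²⁺ to reach saturation, it precipitates first.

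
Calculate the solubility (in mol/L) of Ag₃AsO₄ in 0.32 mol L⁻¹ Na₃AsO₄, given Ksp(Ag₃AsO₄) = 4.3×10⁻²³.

1.7×10⁻⁸ M

Ag₃AsO₄(s) ⇌ 3 Ag⁺(aq) + AsO₄³⁻(aq)
AsO₄³⁻ is already present at 0.32 mol L⁻¹. If s mol/L of Ag₃AsO₄ dissolves, [Ag⁺] = 3s while [AsO₄³⁻] ≈ 0.32 mol L⁻¹.
Ksp = [Ag⁺]^3[AsO₄³⁻] = (3s)^3(0.32)
(3s)^3 = 4.3×10⁻²³ / (0.32) = 1.3×10⁻²²
s = 1.7×10⁻⁸ mol L⁻¹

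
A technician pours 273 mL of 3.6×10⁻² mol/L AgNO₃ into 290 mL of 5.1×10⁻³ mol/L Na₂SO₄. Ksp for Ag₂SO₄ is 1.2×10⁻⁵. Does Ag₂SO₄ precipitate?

No

The combined volume is 563 mL.
[Ag⁺] = (3.6×10⁻²)(273)/563 = 1.7×10⁻² mol/L
[SO₄²⁻] = (5.1×10⁻³)(290)/563 = 2.6×10⁻³ mol/L
Q = [Ag⁺]^2[SO₄²⁻] = 8.0×10⁻⁷
Q < Ksp (8.0×10⁻⁷ vs 1.2×10⁻⁵); the solution remains unsaturated and no precipitate forms.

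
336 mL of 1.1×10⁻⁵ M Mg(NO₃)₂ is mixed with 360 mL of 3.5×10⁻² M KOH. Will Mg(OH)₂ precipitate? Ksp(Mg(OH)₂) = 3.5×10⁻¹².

After mixing, V = 336 mL + 360 mL = 696 mL.
[Mg²⁺] = (1.1×10⁻⁵)(336)/696 = 5.3×10⁻⁶ M
[OH⁻] = (3.5×10⁻²)(360)/696 = 1.8×10⁻² M
Q = [Mg²⁺][OH⁻]^2 = 1.7×10⁻⁹
Q = 1.7×10⁻⁹ > Ksp = 3.5×10⁻¹², so the solution is supersaturated and Mg(OH)₂ precipitates.

Yes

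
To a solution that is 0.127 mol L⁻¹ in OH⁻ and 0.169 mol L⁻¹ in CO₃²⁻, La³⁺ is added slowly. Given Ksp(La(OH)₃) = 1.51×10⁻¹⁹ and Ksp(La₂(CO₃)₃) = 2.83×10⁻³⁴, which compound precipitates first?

Precipitation begins when Q = Ksp.
For La(OH)₃: [La³⁺] = (Ksp/[OH⁻]^3) = 7.37×10⁻¹⁷ mol L⁻¹
For La₂(CO₃)₃: [La³⁺] = (Ksp/[CO₃²⁻]^3)^(1/2) = 2.42×10⁻¹⁶ mol L⁻¹
The smaller threshold [La³⁺] is reached first, so La(OH)₃ precipitates first.

La(OH)₃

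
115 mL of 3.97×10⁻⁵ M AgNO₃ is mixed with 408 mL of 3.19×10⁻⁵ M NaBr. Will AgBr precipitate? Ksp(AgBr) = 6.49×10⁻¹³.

Yes

Total volume after mixing = 115 + 408 = 523 mL.
[Ag⁺] = (3.97×10⁻⁵)(115)/523 = 8.73×10⁻⁶ M
[Br⁻] = (3.19×10⁻⁵)(408)/523 = 2.49×10⁻⁵ M
Q = [Ag⁺][Br⁻] = 2.17×10⁻¹⁰
Since Q (2.17×10⁻¹⁰) exceeds Ksp (6.49×10⁻¹³), AgBr will precipitate.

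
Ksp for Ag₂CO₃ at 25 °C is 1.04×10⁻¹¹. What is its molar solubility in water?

1.38×10⁻⁴ M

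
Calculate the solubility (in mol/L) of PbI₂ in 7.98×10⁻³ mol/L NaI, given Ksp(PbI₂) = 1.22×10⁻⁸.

1.92×10⁻⁴ M

PbI₂(s) ⇌ Pb²⁺(aq) + 2 I⁻(aq)
With I⁻ already at 7.98×10⁻³ mol/L and s small, take [I⁻] ≈ 7.98×10⁻³ mol/L and [Pb²⁺] = s.
Ksp = [Pb²⁺][I⁻]^2 = s(7.98×10⁻³)^2
s = 1.22×10⁻⁸ / (7.98×10⁻³)^2 = 1.92×10⁻⁴
s = 1.92×10⁻⁴ mol/L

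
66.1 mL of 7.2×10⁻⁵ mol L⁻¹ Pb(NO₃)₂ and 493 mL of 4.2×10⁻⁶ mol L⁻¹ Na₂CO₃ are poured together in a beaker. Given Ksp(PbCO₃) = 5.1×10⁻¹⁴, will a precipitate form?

Yes

After mixing, V = 66.1 mL + 493 mL = 559.1 mL.
[Pb²⁺] = (7.2×10⁻⁵)(66.1)/559.1 = 8.5×10⁻⁶ mol L⁻¹
[CO₃²⁻] = (4.2×10⁻⁶)(493)/559.1 = 3.7×10⁻⁶ mol L⁻¹
Q = [Pb²⁺][CO₃²⁻] = 3.2×10⁻¹¹
Q = 3.2×10⁻¹¹ > Ksp = 5.1×10⁻¹⁴, so the solution is supersaturated and PbCO₃ precipitates.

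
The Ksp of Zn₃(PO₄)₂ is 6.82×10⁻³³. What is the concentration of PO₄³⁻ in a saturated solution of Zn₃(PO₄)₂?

Zn₃(PO₄)₂(s) ⇌ 3 Zn²⁺(aq) + 2 PO₄³⁻(aq)
With molar solubility s: [Zn²⁺] = 3s, [PO₄³⁻] = 2s.
Ksp = [Zn²⁺]^3[PO₄³⁻]^2 = (3s)^3 · (2s)^2 = 108s^5 = 6.82×10⁻³³
s = 1.45×10⁻⁷ M
[PO₄³⁻] = 2s = 2.89×10⁻⁷ M

2.89×10⁻⁷ M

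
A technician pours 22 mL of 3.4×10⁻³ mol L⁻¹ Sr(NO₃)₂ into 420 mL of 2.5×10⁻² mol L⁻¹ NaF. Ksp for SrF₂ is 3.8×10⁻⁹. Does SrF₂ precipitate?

Yes

The combined volume is 442 mL.
[Sr²⁺] = (3.4×10⁻³)(22)/442 = 1.7×10⁻⁴ mol L⁻¹
[F⁻] = (2.5×10⁻²)(420)/442 = 2.4×10⁻² mol L⁻¹
Q = [Sr²⁺][F⁻]^2 = 9.6×10⁻⁸
Because Q > Ksp (9.6×10⁻⁸ vs 3.8×10⁻⁹), a precipitate of SrF₂ forms.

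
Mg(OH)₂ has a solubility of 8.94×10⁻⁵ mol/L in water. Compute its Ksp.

Mg(OH)₂(s) ⇌ Mg²⁺(aq) + 2 OH⁻(aq)
Let s be the molar solubility. Then [Mg²⁺] = s and [OH⁻] = 2s.
Ksp = [Mg²⁺][OH⁻]^2 = s · (2s)^2 = 4s^3
Ksp = 4 × (8.94×10⁻⁵)^3 = 2.86×10⁻¹²

Ksp = 2.86×10⁻¹²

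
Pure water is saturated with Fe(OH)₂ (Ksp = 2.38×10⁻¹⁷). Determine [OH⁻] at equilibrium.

Fe(OH)₂(s) ⇌ Fe²⁺(aq) + 2 OH⁻(aq)
For each mole of Fe(OH)₂ that dissolves per liter, [Fe²⁺] = s and [OH⁻] = 2s; let s denote this solubility.
Ksp = [Fe²⁺][OH⁻]^2 = s · (2s)^2 = 4s^3 = 2.38×10⁻¹⁷
s = 1.81×10⁻⁶ mol L⁻¹
[OH⁻] = 2s = 3.62×10⁻⁶ mol L⁻¹

3.62×10⁻⁶ M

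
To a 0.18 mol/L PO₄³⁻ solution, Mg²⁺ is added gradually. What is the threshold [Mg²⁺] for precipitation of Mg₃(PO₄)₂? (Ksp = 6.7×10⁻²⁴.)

5.9×10⁻⁸ M

The threshold for precipitation is Q = Ksp.
Mg₃(PO₄)₂(s) ⇌ 3 Mg²⁺(aq) + 2 PO₄³⁻(aq)
Ksp = [Mg²⁺]^3[PO₄³⁻]^2 = [Mg²⁺]^3(0.18)^2
[Mg²⁺]^3 = 6.7×10⁻²⁴ / (0.18)^2 = 2.1×10⁻²²
[Mg²⁺] = 5.9×10⁻⁸ mol/L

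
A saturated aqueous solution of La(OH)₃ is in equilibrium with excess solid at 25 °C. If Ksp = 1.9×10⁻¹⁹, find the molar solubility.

La(OH)₃(s) ⇌ La³⁺(aq) + 3 OH⁻(aq)
With molar solubility s: [La³⁺] = s, [OH⁻] = 3s.
Ksp = [La³⁺][OH⁻]^3 = s · (3s)^3 = 27s^4
27s^4 = 1.9×10⁻¹⁹  ⇒  s^4 = 7.0×10⁻²¹
s = 9.2×10⁻⁶ mol/L

9.2×10⁻⁶ M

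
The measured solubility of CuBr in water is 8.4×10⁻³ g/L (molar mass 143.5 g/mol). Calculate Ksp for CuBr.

s = (8.4×10⁻³ g L⁻¹)/(143.5 g mol⁻¹) = 5.854×10⁻⁵ M
CuBr(s) ⇌ Cu⁺(aq) + Br⁻(aq)
Call the molar solubility s, so that [Cu⁺] = s and [Br⁻] = s.
Ksp = [Cu⁺][Br⁻] = s · s = s^2
Ksp = (5.854×10⁻⁵)^2 = 3.4×10⁻⁹

Ksp = 3.4×10⁻⁹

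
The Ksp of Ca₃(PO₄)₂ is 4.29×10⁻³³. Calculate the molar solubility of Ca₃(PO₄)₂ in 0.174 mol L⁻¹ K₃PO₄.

1.74×10⁻¹¹ M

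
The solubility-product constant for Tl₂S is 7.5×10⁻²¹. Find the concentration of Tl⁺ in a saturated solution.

Tl₂S(s) ⇌ 2 Tl⁺(aq) + S²⁻(aq)
If s mol/L of Tl₂S dissolves, [Tl⁺] = 2s and [S²⁻] = s.
Ksp = [Tl⁺]^2[S²⁻] = (2s)^2 · s = 4s^3 = 7.5×10⁻²¹
s = 1.2×10⁻⁷ mol L⁻¹
[Tl⁺] = 2s = 2.5×10⁻⁷ mol L⁻¹

2.5×10⁻⁷ M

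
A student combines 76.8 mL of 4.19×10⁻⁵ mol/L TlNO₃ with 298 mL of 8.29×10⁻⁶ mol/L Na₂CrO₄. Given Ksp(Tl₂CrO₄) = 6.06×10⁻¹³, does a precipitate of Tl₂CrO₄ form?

No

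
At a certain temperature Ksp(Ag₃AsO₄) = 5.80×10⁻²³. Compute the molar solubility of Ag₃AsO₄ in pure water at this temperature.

1.21×10⁻⁶ M

Ag₃AsO₄(s) ⇌ 3 Ag⁺(aq) + AsO₄³⁻(aq)
Let s be the molar solubility. Then [Ag⁺] = 3s and [AsO₄³⁻] = s.
Ksp = [Ag⁺]^3[AsO₄³⁻] = (3s)^3 · s = 27s^4
27s^4 = 5.80×10⁻²³  ⇒  s^4 = 2.15×10⁻²⁴
s = (2.15×10⁻²⁴)^(1/4) = 1.21×10⁻⁶ mol/L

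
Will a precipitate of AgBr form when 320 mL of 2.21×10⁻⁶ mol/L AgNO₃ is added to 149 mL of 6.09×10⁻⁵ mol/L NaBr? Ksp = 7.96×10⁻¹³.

Yes

After mixing, V = 320 mL + 149 mL = 469 mL.
[Ag⁺] = (2.21×10⁻⁶)(320)/469 = 1.51×10⁻⁶ mol/L
[Br⁻] = (6.09×10⁻⁵)(149)/469 = 1.93×10⁻⁵ mol/L
Q = [Ag⁺][Br⁻] = 2.92×10⁻¹¹
Since Q (2.92×10⁻¹¹) exceeds Ksp (7.96×10⁻¹³), AgBr will precipitate.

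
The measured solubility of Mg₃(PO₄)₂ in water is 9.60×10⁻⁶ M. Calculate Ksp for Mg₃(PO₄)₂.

Ksp = 8.81×10⁻²⁴

Mg₃(PO₄)₂(s) ⇌ 3 Mg²⁺(aq) + 2 PO₄³⁻(aq)
If s mol/L of Mg₃(PO₄)₂ dissolves, [Mg²⁺] = 3s and [PO₄³⁻] = 2s.
Ksp = [Mg²⁺]^3[PO₄³⁻]^2 = (3s)^3 · (2s)^2 = 108s^5
Ksp = 108 × (9.60×10⁻⁶)^5 = 8.81×10⁻²⁴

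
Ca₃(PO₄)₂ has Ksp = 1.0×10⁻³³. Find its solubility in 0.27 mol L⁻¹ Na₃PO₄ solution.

Ca₃(PO₄)₂(s) ⇌ 3 Ca²⁺(aq) + 2 PO₄³⁻(aq)
With PO₄³⁻ already at 0.27 mol L⁻¹ and s small, take [PO₄³⁻] ≈ 0.27 mol L⁻¹ and [Ca²⁺] = 3s.
Ksp = [Ca²⁺]^3[PO₄³⁻]^2 = (3s)^3(0.27)^2
(3s)^3 = 1.0×10⁻³³ / (0.27)^2 = 1.4×10⁻³²
s = 8.0×10⁻¹² mol L⁻¹

8.0×10⁻¹² M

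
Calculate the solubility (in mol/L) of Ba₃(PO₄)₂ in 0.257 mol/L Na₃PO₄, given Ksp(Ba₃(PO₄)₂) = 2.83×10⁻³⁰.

1.17×10⁻¹⁰ M

Ba₃(PO₄)₂(s) ⇌ 3 Ba²⁺(aq) + 2 PO₄³⁻(aq)
Let s be the solubility of Ba₃(PO₄)₂ here. The common ion gives [PO₄³⁻] ≈ 0.257 mol/L, and [Ba²⁺] = 3s.
Ksp = [Ba²⁺]^3[PO₄³⁻]^2 = (3s)^3(0.257)^2
(3s)^3 = 2.83×10⁻³⁰ / (0.257)^2 = 4.28×10⁻²⁹
s = 1.17×10⁻¹⁰ mol/L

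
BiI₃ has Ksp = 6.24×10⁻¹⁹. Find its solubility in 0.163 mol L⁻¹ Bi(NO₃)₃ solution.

5.21×10⁻⁷ M

BiI₃(s) ⇌ Bi³⁺(aq) + 3 I⁻(aq)
With Bi³⁺ already at 0.163 mol L⁻¹ and s small, take [Bi³⁺] ≈ 0.163 mol L⁻¹ and [I⁻] = 3s.
Ksp = [Bi³⁺][I⁻]^3 = (0.163)(3s)^3
(3s)^3 = 6.24×10⁻¹⁹ / (0.163) = 3.83×10⁻¹⁸
s = 5.21×10⁻⁷ mol L⁻¹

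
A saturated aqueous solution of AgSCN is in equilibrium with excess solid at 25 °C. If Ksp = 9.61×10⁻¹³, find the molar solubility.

9.80×10⁻⁷ M

AgSCN(s) ⇌ Ag⁺(aq) + SCN⁻(aq)
Call the molar solubility s, so that [Ag⁺] = s and [SCN⁻] = s.
Ksp = [Ag⁺][SCN⁻] = s · s = s^2
s^2 = 9.61×10⁻¹³
s = (9.61×10⁻¹³)^(1/2) = 9.80×10⁻⁷ M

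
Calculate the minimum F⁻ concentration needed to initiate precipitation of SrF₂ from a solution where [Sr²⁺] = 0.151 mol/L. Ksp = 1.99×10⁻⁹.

1.15×10⁻⁴ M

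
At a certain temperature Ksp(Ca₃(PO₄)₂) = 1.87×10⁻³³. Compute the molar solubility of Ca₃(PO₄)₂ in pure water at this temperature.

1.12×10⁻⁷ M

Ca₃(PO₄)₂(s) ⇌ 3 Ca²⁺(aq) + 2 PO₄³⁻(aq)
Call the molar solubility s, so that [Ca²⁺] = 3s and [PO₄³⁻] = 2s.
Ksp = [Ca²⁺]^3[PO₄³⁻]^2 = (3s)^3 · (2s)^2 = 108s^5
108s^5 = 1.87×10⁻³³  ⇒  s^5 = 1.73×10⁻³⁵
s = (1.73×10⁻³⁵)^(1/5) = 1.12×10⁻⁷ M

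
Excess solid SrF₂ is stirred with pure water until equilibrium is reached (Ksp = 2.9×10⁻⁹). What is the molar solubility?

SrF₂(s) ⇌ Sr²⁺(aq) + 2 F⁻(aq)
Let s be the molar solubility. Then [Sr²⁺] = s and [F⁻] = 2s.
Ksp = [Sr²⁺][F⁻]^2 = s · (2s)^2 = 4s^3
4s^3 = 2.9×10⁻⁹  ⇒  s^3 = 7.3×10⁻¹⁰
s = (7.3×10⁻¹⁰)^(1/3) = 9.0×10⁻⁴ mol L⁻¹

9.0×10⁻⁴ M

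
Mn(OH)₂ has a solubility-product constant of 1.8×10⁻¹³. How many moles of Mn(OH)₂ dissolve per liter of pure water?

Mn(OH)₂(s) ⇌ Mn²⁺(aq) + 2 OH⁻(aq)
Call the molar solubility s, so that [Mn²⁺] = s and [OH⁻] = 2s.
Ksp = [Mn²⁺][OH⁻]^2 = s · (2s)^2 = 4s^3
4s^3 = 1.8×10⁻¹³  ⇒  s^3 = 4.5×10⁻¹⁴
Taking the 3rd root, s = 3.6×10⁻⁵ M.

3.6×10⁻⁵ M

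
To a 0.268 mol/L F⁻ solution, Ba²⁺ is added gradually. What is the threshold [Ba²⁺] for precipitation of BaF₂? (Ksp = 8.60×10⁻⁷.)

A salt starts to precipitate once the ion product Q reaches its Ksp.
BaF₂(s) ⇌ Ba²⁺(aq) + 2 F⁻(aq)
Ksp = [Ba²⁺][F⁻]^2 = [Ba²⁺](0.268)^2
[Ba²⁺] = 8.60×10⁻⁷ / (0.268)^2 = 1.20×10⁻⁵
[Ba²⁺] = 1.20×10⁻⁵ mol/L

1.20×10⁻⁵ M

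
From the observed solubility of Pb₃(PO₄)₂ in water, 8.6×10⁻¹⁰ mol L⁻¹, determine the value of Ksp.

Pb₃(PO₄)₂(s) ⇌ 3 Pb²⁺(aq) + 2 PO₄³⁻(aq)
With molar solubility s: [Pb²⁺] = 3s, [PO₄³⁻] = 2s.
Ksp = [Pb²⁺]^3[PO₄³⁻]^2 = (3s)^3 · (2s)^2 = 108s^5
Ksp = 108 × (8.6×10⁻¹⁰)^5 = 5.1×10⁻⁴⁴

Ksp = 5.1×10⁻⁴⁴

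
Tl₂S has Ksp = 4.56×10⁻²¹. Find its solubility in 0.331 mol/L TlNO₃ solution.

Tl₂S(s) ⇌ 2 Tl⁺(aq) + S²⁻(aq)
The solution already contains Tl⁺ at 0.331 mol/L. Let s be the molar solubility of Tl₂S.
[Tl⁺] ≈ 0.331 mol/L (common ion dominates); [S²⁻] = s.
Ksp = [Tl⁺]^2[S²⁻] = (0.331)^2s
s = 4.56×10⁻²¹ / (0.331)^2 = 4.16×10⁻²⁰
s = 4.16×10⁻²⁰ mol/L

4.16×10⁻²⁰ M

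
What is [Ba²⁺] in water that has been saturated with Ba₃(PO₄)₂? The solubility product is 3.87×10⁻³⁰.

1.54×10⁻⁶ M

Ba₃(PO₄)₂(s) ⇌ 3 Ba²⁺(aq) + 2 PO₄³⁻(aq)
If s mol/L of Ba₃(PO₄)₂ dissolves, [Ba²⁺] = 3s and [PO₄³⁻] = 2s.
Ksp = [Ba²⁺]^3[PO₄³⁻]^2 = (3s)^3 · (2s)^2 = 108s^5 = 3.87×10⁻³⁰
s = 5.14×10⁻⁷ mol L⁻¹
[Ba²⁺] = 3s = 1.54×10⁻⁶ mol L⁻¹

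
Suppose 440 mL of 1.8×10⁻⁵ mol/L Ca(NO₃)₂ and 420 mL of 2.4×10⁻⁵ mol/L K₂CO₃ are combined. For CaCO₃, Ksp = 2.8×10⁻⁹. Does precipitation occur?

The combined volume is 860 mL.
[Ca²⁺] = (1.8×10⁻⁵)(440)/860 = 9.2×10⁻⁶ mol/L
[CO₃²⁻] = (2.4×10⁻⁵)(420)/860 = 1.2×10⁻⁵ mol/L
Q = [Ca²⁺][CO₃²⁻] = 1.1×10⁻¹⁰
Q = 1.1×10⁻¹⁰ < Ksp = 2.8×10⁻⁹, so the solution is unsaturated and no precipitate forms.

No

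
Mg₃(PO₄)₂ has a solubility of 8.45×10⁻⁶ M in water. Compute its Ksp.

Ksp = 4.65×10⁻²⁴

Mg₃(PO₄)₂(s) ⇌ 3 Mg²⁺(aq) + 2 PO₄³⁻(aq)
For each mole of Mg₃(PO₄)₂ that dissolves per liter, [Mg²⁺] = 3s and [PO₄³⁻] = 2s; let s denote this solubility.
Ksp = [Mg²⁺]^3[PO₄³⁻]^2 = (3s)^3 · (2s)^2 = 108s^5
Ksp = 108 × (8.45×10⁻⁶)^5 = 4.65×10⁻²⁴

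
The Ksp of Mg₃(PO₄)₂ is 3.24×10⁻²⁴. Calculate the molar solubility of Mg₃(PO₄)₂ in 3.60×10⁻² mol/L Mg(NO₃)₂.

1.32×10⁻¹⁰ M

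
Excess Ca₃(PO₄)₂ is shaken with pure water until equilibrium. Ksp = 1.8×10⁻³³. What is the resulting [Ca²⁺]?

Ca₃(PO₄)₂(s) ⇌ 3 Ca²⁺(aq) + 2 PO₄³⁻(aq)
Call the molar solubility s, so that [Ca²⁺] = 3s and [PO₄³⁻] = 2s.
Ksp = [Ca²⁺]^3[PO₄³⁻]^2 = (3s)^3 · (2s)^2 = 108s^5 = 1.8×10⁻³³
s = 1.1×10⁻⁷ mol/L
[Ca²⁺] = 3s = 3.3×10⁻⁷ mol/L

3.3×10⁻⁷ M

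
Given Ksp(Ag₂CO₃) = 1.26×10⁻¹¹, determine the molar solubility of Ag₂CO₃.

Ag₂CO₃(s) ⇌ 2 Ag⁺(aq) + CO₃²⁻(aq)
Let s be the molar solubility. Then [Ag⁺] = 2s and [CO₃²⁻] = s.
Ksp = [Ag⁺]^2[CO₃²⁻] = (2s)^2 · s = 4s^3
4s^3 = 1.26×10⁻¹¹  ⇒  s^3 = 3.15×10⁻¹²
s = (3.15×10⁻¹²)^(1/3) = 1.47×10⁻⁴ M

1.47×10⁻⁴ M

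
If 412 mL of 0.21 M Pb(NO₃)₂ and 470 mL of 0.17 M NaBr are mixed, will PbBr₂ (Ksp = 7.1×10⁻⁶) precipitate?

Yes

After mixing, V = 412 mL + 470 mL = 882 mL.
[Pb²⁺] = (0.21)(412)/882 = 9.8×10⁻² M
[Br⁻] = (0.17)(470)/882 = 9.1×10⁻² M
Q = [Pb²⁺][Br⁻]^2 = 8.1×10⁻⁴
Because Q > Ksp (8.1×10⁻⁴ vs 7.1×10⁻⁶), a precipitate of PbBr₂ forms.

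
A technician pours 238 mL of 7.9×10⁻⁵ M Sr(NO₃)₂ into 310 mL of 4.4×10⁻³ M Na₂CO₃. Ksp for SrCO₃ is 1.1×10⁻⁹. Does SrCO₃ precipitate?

After mixing, V = 238 mL + 310 mL = 548 mL.
[Sr²⁺] = (7.9×10⁻⁵)(238)/548 = 3.4×10⁻⁵ M
[CO₃²⁻] = (4.4×10⁻³)(310)/548 = 2.5×10⁻³ M
Q = [Sr²⁺][CO₃²⁻] = 8.5×10⁻⁸
Q = 8.5×10⁻⁸ > Ksp = 1.1×10⁻⁹, so the solution is supersaturated and SrCO₃ precipitates.

Yes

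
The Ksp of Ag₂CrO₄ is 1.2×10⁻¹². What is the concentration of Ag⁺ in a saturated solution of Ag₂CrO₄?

Ag₂CrO₄(s) ⇌ 2 Ag⁺(aq) + CrO₄²⁻(aq)
If s mol/L of Ag₂CrO₄ dissolves, [Ag⁺] = 2s and [CrO₄²⁻] = s.
Ksp = [Ag⁺]^2[CrO₄²⁻] = (2s)^2 · s = 4s^3 = 1.2×10⁻¹²
s = 6.7×10⁻⁵ M
[Ag⁺] = 2s = 1.3×10⁻⁴ M

1.3×10⁻⁴ M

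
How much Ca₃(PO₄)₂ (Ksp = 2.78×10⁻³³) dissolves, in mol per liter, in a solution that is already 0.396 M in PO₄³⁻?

8.69×10⁻¹² M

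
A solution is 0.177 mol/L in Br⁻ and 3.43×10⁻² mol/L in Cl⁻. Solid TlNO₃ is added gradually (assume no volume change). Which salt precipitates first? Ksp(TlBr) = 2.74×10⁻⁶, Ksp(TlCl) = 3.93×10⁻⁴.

TlBr

Each salt precipitates once Q = Ksp for that salt.
For TlBr: [Tl⁺] = (Ksp/[Br⁻]) = 1.55×10⁻⁵ mol/L
For TlCl: [Tl⁺] = (Ksp/[Cl⁻]) = 1.15×10⁻² mol/L
TlBr requires the lower [Tl⁺], so it precipitates first.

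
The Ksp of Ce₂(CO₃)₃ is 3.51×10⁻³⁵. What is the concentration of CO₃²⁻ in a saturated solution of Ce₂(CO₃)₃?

Ce₂(CO₃)₃(s) ⇌ 2 Ce³⁺(aq) + 3 CO₃²⁻(aq)
For each mole of Ce₂(CO₃)₃ that dissolves per liter, [Ce³⁺] = 2s and [CO₃²⁻] = 3s; let s denote this solubility.
Ksp = [Ce³⁺]^2[CO₃²⁻]^3 = (2s)^2 · (3s)^3 = 108s^5 = 3.51×10⁻³⁵
s = 5.04×10⁻⁸ mol/L
[CO₃²⁻] = 3s = 1.51×10⁻⁷ mol/L

1.51×10⁻⁷ M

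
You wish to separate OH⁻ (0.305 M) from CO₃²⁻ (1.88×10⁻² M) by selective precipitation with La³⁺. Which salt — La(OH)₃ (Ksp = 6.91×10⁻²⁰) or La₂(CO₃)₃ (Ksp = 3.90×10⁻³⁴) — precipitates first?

La(OH)₃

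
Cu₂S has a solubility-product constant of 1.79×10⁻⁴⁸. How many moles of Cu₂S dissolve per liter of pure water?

7.65×10⁻¹⁷ M

Cu₂S(s) ⇌ 2 Cu⁺(aq) + S²⁻(aq)
Call the molar solubility s, so that [Cu⁺] = 2s and [S²⁻] = s.
Ksp = [Cu⁺]^2[S²⁻] = (2s)^2 · s = 4s^3
4s^3 = 1.79×10⁻⁴⁸  ⇒  s^3 = 4.48×10⁻⁴⁹
Taking the 3rd root, s = 7.65×10⁻¹⁷ mol/L.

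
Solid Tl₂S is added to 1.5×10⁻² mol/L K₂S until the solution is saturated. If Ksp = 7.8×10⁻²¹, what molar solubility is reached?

Tl₂S(s) ⇌ 2 Tl⁺(aq) + S²⁻(aq)
Let s be the solubility of Tl₂S here. The common ion gives [S²⁻] ≈ 1.5×10⁻² mol/L, and [Tl⁺] = 2s.
Ksp = [Tl⁺]^2[S²⁻] = (2s)^2(1.5×10⁻²)
(2s)^2 = 7.8×10⁻²¹ / (1.5×10⁻²) = 5.2×10⁻¹⁹
s = 3.6×10⁻¹⁰ mol/L

3.6×10⁻¹⁰ M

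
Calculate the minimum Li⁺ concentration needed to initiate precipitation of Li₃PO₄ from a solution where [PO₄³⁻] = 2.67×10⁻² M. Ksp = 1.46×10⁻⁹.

3.80×10⁻³ M

A salt starts to precipitate once the ion product Q reaches its Ksp.
Li₃PO₄(s) ⇌ 3 Li⁺(aq) + PO₄³⁻(aq)
Ksp = [Li⁺]^3[PO₄³⁻] = [Li⁺]^3(2.67×10⁻²)
[Li⁺]^3 = 1.46×10⁻⁹ / (2.67×10⁻²) = 5.47×10⁻⁸
[Li⁺] = 3.80×10⁻³ M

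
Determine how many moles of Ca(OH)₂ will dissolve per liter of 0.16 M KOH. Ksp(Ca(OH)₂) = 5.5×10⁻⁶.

2.1×10⁻⁴ M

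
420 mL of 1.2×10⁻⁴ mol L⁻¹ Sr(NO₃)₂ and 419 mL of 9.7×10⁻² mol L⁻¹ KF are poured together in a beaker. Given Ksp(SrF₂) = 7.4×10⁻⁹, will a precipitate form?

Yes

After mixing, V = 420 mL + 419 mL = 839 mL.
[Sr²⁺] = (1.2×10⁻⁴)(420)/839 = 6.0×10⁻⁵ mol L⁻¹
[F⁻] = (9.7×10⁻²)(419)/839 = 4.8×10⁻² mol L⁻¹
Q = [Sr²⁺][F⁻]^2 = 1.4×10⁻⁷
Q = 1.4×10⁻⁷ > Ksp = 7.4×10⁻⁹, so the solution is supersaturated and SrF₂ precipitates.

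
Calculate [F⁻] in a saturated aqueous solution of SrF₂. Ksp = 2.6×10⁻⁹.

1.7×10⁻³ M

SrF₂(s) ⇌ Sr²⁺(aq) + 2 F⁻(aq)
With molar solubility s: [Sr²⁺] = s, [F⁻] = 2s.
Ksp = [Sr²⁺][F⁻]^2 = s · (2s)^2 = 4s^3 = 2.6×10⁻⁹
s = 8.7×10⁻⁴ M
[F⁻] = 2s = 1.7×10⁻³ M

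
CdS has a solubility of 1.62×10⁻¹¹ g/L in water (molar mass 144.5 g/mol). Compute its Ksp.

Convert to molarity: s = 1.62×10⁻¹¹ / 144.5 = 1.1211×10⁻¹³ mol/L
CdS(s) ⇌ Cd²⁺(aq) + S²⁻(aq)
With molar solubility s: [Cd²⁺] = s, [S²⁻] = s.
Ksp = [Cd²⁺][S²⁻] = s · s = s^2
Ksp = (1.1211×10⁻¹³)^2 = 1.26×10⁻²⁶

Ksp = 1.26×10⁻²⁶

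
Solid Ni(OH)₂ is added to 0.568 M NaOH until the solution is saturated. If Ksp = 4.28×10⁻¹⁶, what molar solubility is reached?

1.33×10⁻¹⁵ M

Ni(OH)₂(s) ⇌ Ni²⁺(aq) + 2 OH⁻(aq)
With OH⁻ already at 0.568 M and s small, take [OH⁻] ≈ 0.568 M and [Ni²⁺] = s.
Ksp = [Ni²⁺][OH⁻]^2 = s(0.568)^2
s = 4.28×10⁻¹⁶ / (0.568)^2 = 1.33×10⁻¹⁵
s = 1.33×10⁻¹⁵ M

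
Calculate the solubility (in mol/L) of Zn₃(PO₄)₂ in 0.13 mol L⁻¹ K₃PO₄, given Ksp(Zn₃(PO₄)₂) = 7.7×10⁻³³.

2.6×10⁻¹¹ M

Zn₃(PO₄)₂(s) ⇌ 3 Zn²⁺(aq) + 2 PO₄³⁻(aq)
With PO₄³⁻ already at 0.13 mol L⁻¹ and s small, take [PO₄³⁻] ≈ 0.13 mol L⁻¹ and [Zn²⁺] = 3s.
Ksp = [Zn²⁺]^3[PO₄³⁻]^2 = (3s)^3(0.13)^2
(3s)^3 = 7.7×10⁻³³ / (0.13)^2 = 4.6×10⁻³¹
s = 2.6×10⁻¹¹ mol L⁻¹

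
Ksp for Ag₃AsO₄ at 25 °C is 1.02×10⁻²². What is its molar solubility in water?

Ag₃AsO₄(s) ⇌ 3 Ag⁺(aq) + AsO₄³⁻(aq)
Let s be the molar solubility. Then [Ag⁺] = 3s and [AsO₄³⁻] = s.
Ksp = [Ag⁺]^3[AsO₄³⁻] = (3s)^3 · s = 27s^4
27s^4 = 1.02×10⁻²²  ⇒  s^4 = 3.78×10⁻²⁴
Taking the 4th root, s = 1.39×10⁻⁶ mol/L.

1.39×10⁻⁶ M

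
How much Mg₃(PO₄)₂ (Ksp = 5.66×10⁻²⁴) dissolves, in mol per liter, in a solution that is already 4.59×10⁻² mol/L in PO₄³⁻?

4.63×10⁻⁸ M

Mg₃(PO₄)₂(s) ⇌ 3 Mg²⁺(aq) + 2 PO₄³⁻(aq)
Let s be the solubility of Mg₃(PO₄)₂ here. The common ion gives [PO₄³⁻] ≈ 4.59×10⁻² mol/L, and [Mg²⁺] = 3s.
Ksp = [Mg²⁺]^3[PO₄³⁻]^2 = (3s)^3(4.59×10⁻²)^2
(3s)^3 = 5.66×10⁻²⁴ / (4.59×10⁻²)^2 = 2.69×10⁻²¹
s = 4.63×10⁻⁸ mol/L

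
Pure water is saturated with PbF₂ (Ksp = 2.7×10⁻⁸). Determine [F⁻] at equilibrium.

PbF₂(s) ⇌ Pb²⁺(aq) + 2 F⁻(aq)
With molar solubility s: [Pb²⁺] = s, [F⁻] = 2s.
Ksp = [Pb²⁺][F⁻]^2 = s · (2s)^2 = 4s^3 = 2.7×10⁻⁸
s = 1.9×10⁻³ mol L⁻¹
[F⁻] = 2s = 3.8×10⁻³ mol L⁻¹

3.8×10⁻³ M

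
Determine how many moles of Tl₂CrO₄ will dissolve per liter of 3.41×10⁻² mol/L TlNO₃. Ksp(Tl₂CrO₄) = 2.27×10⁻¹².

1.95×10⁻⁹ M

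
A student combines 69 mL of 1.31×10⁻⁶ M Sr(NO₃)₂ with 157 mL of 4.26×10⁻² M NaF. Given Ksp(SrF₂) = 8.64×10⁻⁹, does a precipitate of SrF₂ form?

After mixing, V = 69 mL + 157 mL = 226 mL.
[Sr²⁺] = (1.31×10⁻⁶)(69)/226 = 4.00×10⁻⁷ M
[F⁻] = (4.26×10⁻²)(157)/226 = 2.96×10⁻² M
Q = [Sr²⁺][F⁻]^2 = 3.50×10⁻¹⁰
Since Q (3.50×10⁻¹⁰) is less than Ksp (8.64×10⁻⁹), no SrF₂ precipitates.

No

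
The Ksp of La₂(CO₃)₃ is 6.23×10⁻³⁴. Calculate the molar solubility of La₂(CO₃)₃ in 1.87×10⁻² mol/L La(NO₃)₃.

4.04×10⁻¹¹ M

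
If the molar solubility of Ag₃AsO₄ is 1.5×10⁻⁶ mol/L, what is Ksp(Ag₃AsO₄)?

Ag₃AsO₄(s) ⇌ 3 Ag⁺(aq) + AsO₄³⁻(aq)
If s mol/L of Ag₃AsO₄ dissolves, [Ag⁺] = 3s and [AsO₄³⁻] = s.
Ksp = [Ag⁺]^3[AsO₄³⁻] = (3s)^3 · s = 27s^4
Ksp = 27 × (1.5×10⁻⁶)^4 = 1.4×10⁻²²

Ksp = 1.4×10⁻²²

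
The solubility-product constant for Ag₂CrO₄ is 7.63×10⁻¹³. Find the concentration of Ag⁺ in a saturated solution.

1.15×10⁻⁴ M

Ag₂CrO₄(s) ⇌ 2 Ag⁺(aq) + CrO₄²⁻(aq)
With molar solubility s: [Ag⁺] = 2s, [CrO₄²⁻] = s.
Ksp = [Ag⁺]^2[CrO₄²⁻] = (2s)^2 · s = 4s^3 = 7.63×10⁻¹³
s = 5.76×10⁻⁵ M
[Ag⁺] = 2s = 1.15×10⁻⁴ M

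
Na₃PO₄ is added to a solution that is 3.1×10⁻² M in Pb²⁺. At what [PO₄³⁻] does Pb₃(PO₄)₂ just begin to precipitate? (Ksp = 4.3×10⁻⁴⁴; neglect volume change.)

Each salt precipitates once Q = Ksp for that salt.
Pb₃(PO₄)₂(s) ⇌ 3 Pb²⁺(aq) + 2 PO₄³⁻(aq)
Ksp = [Pb²⁺]^3[PO₄³⁻]^2 = [PO₄³⁻]^2(3.1×10⁻²)^3
[PO₄³⁻]^2 = 4.3×10⁻⁴⁴ / (3.1×10⁻²)^3 = 1.4×10⁻³⁹
[PO₄³⁻] = 3.8×10⁻²⁰ M

3.8×10⁻²⁰ M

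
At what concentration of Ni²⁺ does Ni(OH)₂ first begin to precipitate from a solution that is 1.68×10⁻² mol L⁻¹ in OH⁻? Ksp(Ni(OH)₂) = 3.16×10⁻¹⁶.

1.12×10⁻¹² M

Each salt precipitates once Q = Ksp for that salt.
Ni(OH)₂(s) ⇌ Ni²⁺(aq) + 2 OH⁻(aq)
Ksp = [Ni²⁺][OH⁻]^2 = [Ni²⁺](1.68×10⁻²)^2
[Ni²⁺] = 3.16×10⁻¹⁶ / (1.68×10⁻²)^2 = 1.12×10⁻¹²
[Ni²⁺] = 1.12×10⁻¹² mol L⁻¹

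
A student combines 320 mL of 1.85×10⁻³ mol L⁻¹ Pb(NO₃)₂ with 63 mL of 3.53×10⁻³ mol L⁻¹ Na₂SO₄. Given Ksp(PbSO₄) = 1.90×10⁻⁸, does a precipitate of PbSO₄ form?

Yes

The combined volume is 383 mL.
[Pb²⁺] = (1.85×10⁻³)(320)/383 = 1.55×10⁻³ mol L⁻¹
[SO₄²⁻] = (3.53×10⁻³)(63)/383 = 5.81×10⁻⁴ mol L⁻¹
Q = [Pb²⁺][SO₄²⁻] = 8.98×10⁻⁷
Since Q (8.98×10⁻⁷) exceeds Ksp (1.90×10⁻⁸), PbSO₄ will precipitate.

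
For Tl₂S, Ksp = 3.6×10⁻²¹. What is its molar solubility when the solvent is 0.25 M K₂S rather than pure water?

6.0×10⁻¹¹ M

Tl₂S(s) ⇌ 2 Tl⁺(aq) + S²⁻(aq)
The solution already contains S²⁻ at 0.25 M. Let s be the molar solubility of Tl₂S.
[S²⁻] ≈ 0.25 M (common ion dominates); [Tl⁺] = 2s.
Ksp = [Tl⁺]^2[S²⁻] = (2s)^2(0.25)
(2s)^2 = 3.6×10⁻²¹ / (0.25) = 1.4×10⁻²⁰
s = 6.0×10⁻¹¹ M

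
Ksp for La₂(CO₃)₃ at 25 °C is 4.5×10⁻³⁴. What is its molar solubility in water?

La₂(CO₃)₃(s) ⇌ 2 La³⁺(aq) + 3 CO₃²⁻(aq)
With molar solubility s: [La³⁺] = 2s, [CO₃²⁻] = 3s.
Ksp = [La³⁺]^2[CO₃²⁻]^3 = (2s)^2 · (3s)^3 = 108s^5
108s^5 = 4.5×10⁻³⁴  ⇒  s^5 = 4.2×10⁻³⁶
s = (4.2×10⁻³⁶)^(1/5) = 8.4×10⁻⁸ M

8.4×10⁻⁸ M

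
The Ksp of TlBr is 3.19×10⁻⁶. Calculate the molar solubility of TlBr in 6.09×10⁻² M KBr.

5.24×10⁻⁵ M

TlBr(s) ⇌ Tl⁺(aq) + Br⁻(aq)
The solution already contains Br⁻ at 6.09×10⁻² M. Let s be the molar solubility of TlBr.
[Br⁻] ≈ 6.09×10⁻² M (common ion dominates); [Tl⁺] = s.
Ksp = [Tl⁺][Br⁻] = s(6.09×10⁻²)
s = 3.19×10⁻⁶ / (6.09×10⁻²) = 5.24×10⁻⁵
s = 5.24×10⁻⁵ M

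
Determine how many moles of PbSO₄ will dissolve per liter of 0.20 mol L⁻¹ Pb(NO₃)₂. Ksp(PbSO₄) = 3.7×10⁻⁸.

1.9×10⁻⁷ M

PbSO₄(s) ⇌ Pb²⁺(aq) + SO₄²⁻(aq)
The solution already contains Pb²⁺ at 0.20 mol L⁻¹. Let s be the molar solubility of PbSO₄.
[Pb²⁺] ≈ 0.20 mol L⁻¹ (common ion dominates); [SO₄²⁻] = s.
Ksp = [Pb²⁺][SO₄²⁻] = (0.20)s
s = 3.7×10⁻⁸ / (0.20) = 1.9×10⁻⁷
s = 1.9×10⁻⁷ mol L⁻¹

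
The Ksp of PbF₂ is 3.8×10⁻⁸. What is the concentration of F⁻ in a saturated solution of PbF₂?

4.2×10⁻³ M

PbF₂(s) ⇌ Pb²⁺(aq) + 2 F⁻(aq)
With molar solubility s: [Pb²⁺] = s, [F⁻] = 2s.
Ksp = [Pb²⁺][F⁻]^2 = s · (2s)^2 = 4s^3 = 3.8×10⁻⁸
s = 2.1×10⁻³ mol L⁻¹
[F⁻] = 2s = 4.2×10⁻³ mol L⁻¹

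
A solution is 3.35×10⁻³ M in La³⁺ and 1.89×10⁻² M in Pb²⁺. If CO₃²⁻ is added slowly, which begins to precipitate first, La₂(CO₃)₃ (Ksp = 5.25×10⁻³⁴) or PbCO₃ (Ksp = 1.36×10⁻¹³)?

The threshold for precipitation is Q = Ksp.
For La₂(CO₃)₃: [CO₃²⁻] = (Ksp/[La³⁺]^2)^(1/3) = 3.60×10⁻¹⁰ M
For PbCO₃: [CO₃²⁻] = (Ksp/[Pb²⁺]) = 7.20×10⁻¹² M
The smaller threshold [CO₃²⁻] is reached first, so PbCO₃ precipitates first.

PbCO₃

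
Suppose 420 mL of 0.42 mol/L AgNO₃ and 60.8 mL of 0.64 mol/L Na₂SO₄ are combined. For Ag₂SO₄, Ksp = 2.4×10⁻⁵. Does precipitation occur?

Yes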